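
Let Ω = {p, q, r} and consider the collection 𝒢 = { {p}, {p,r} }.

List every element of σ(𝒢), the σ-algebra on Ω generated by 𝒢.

|σ(𝒢)| = 8.  σ(𝒢) = { ∅, {p}, {q}, {r}, {p,q}, {p,r}, {q,r}, Ω }

Working:
Initial family (4 sets): { ∅, {p}, {p,r}, Ω }.
Round 1. New:
  {q}  = complement {p,r}
  {q,r}  = complement {p}
  [6 total]
Round 2. New:
  {p,q}  = {q} ∪ {p}
  [7 total]
Round 3: 1 new —
  {r}  = complement {p,q}
  [8 total]
Round 4: no new sets; the family is a σ-algebra.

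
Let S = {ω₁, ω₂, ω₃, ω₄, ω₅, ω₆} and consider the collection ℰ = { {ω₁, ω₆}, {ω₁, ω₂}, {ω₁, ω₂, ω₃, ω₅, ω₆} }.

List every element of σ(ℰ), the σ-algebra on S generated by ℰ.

Start: ℰ ∪ {∅, S} = { {}, {ω₁, ω₂}, {ω₁, ω₆}, {ω₁, ω₂, ω₃, ω₅, ω₆}, S }.
Round 1: 4 new —
  {ω₄}  = ᶜ of {ω₁, ω₂, ω₃, ω₅, ω₆}
  {ω₁, ω₂, ω₆}  = {ω₁, ω₂} ∪ {ω₁, ω₆}
  {ω₂, ω₃, ω₄, ω₅}  = ᶜ of {ω₁, ω₆}
  {ω₃, ω₄, ω₅, ω₆}  = ᶜ of {ω₁, ω₂}
  (now 9)
Round 2: +7 →
  {ω₁, ω₂, ω₄}  = {ω₁, ω₂} ∪ {ω₄}
  {ω₁, ω₄, ω₆}  = {ω₁, ω₆} ∪ {ω₄}
  {ω₃, ω₄, ω₅}  = ᶜ of {ω₁, ω₂, ω₆}
  {ω₁, ω₂, ω₄, ω₆}  = {ω₄} ∪ {ω₁, ω₂, ω₆}
  {ω₁, ω₂, ω₃, ω₄, ω₅}  = {ω₁, ω₂} ∪ {ω₂, ω₃, ω₄, ω₅}
  {ω₁, ω₃, ω₄, ω₅, ω₆}  = {ω₃, ω₄, ω₅, ω₆} ∪ {ω₁, ω₆}
  {ω₂, ω₃, ω₄, ω₅, ω₆}  = {ω₃, ω₄, ω₅, ω₆} ∪ {ω₂, ω₃, ω₄, ω₅}
  (now 16)
Round 3 adds 6:
  {ω₁}  = ᶜ of {ω₂, ω₃, ω₄, ω₅, ω₆}
  {ω₂}  = ᶜ of {ω₁, ω₃, ω₄, ω₅, ω₆}
  {ω₆}  = ᶜ of {ω₁, ω₂, ω₃, ω₄, ω₅}
  {ω₃, ω₅}  = ᶜ of {ω₁, ω₂, ω₄, ω₆}
  {ω₂, ω₃, ω₅}  = ᶜ of {ω₁, ω₄, ω₆}
  {ω₃, ω₅, ω₆}  = ᶜ of {ω₁, ω₂, ω₄}
  (now 22)
Round 4: +9 →
  {ω₁, ω₄}  = {ω₁} ∪ {ω₄}
  {ω₂, ω₄}  = {ω₂} ∪ {ω₄}
  {ω₂, ω₆}  = {ω₂} ∪ {ω₆}
  {ω₄, ω₆}  = {ω₆} ∪ {ω₄}
  {ω₁, ω₃, ω₅}  = {ω₁} ∪ {ω₃, ω₅}
  {ω₁, ω₂, ω₃, ω₅}  = {ω₁, ω₂} ∪ {ω₂, ω₃, ω₅}
  {ω₁, ω₃, ω₄, ω₅}  = {ω₃, ω₄, ω₅} ∪ {ω₁}
  {ω₁, ω₃, ω₅, ω₆}  = {ω₁} ∪ {ω₃, ω₅, ω₆}
  {ω₂, ω₃, ω₅, ω₆}  = {ω₂} ∪ {ω₃, ω₅, ω₆}
  (now 31)
Round 5: 1 new —
  {ω₂, ω₄, ω₆}  = ᶜ of {ω₁, ω₃, ω₅}
  (now 32)
After Round 6 the family is unchanged; done.

Hence σ(ℰ) has 32 members: { {}, {ω₁}, {ω₂}, {ω₄}, {ω₆}, {ω₁, ω₂}, {ω₁, ω₄}, {ω₁, ω₆}, {ω₂, ω₄}, {ω₂, ω₆}, {ω₃, ω₅}, {ω₄, ω₆}, {ω₁, ω₂, ω₄}, {ω₁, ω₂, ω₆}, {ω₁, ω₃, ω₅}, {ω₁, ω₄, ω₆}, {ω₂, ω₃, ω₅}, {ω₂, ω₄, ω₆}, {ω₃, ω₄, ω₅}, {ω₃, ω₅, ω₆}, {ω₁, ω₂, ω₃, ω₅}, {ω₁, ω₂, ω₄, ω₆}, {ω₁, ω₃, ω₄, ω₅}, {ω₁, ω₃, ω₅, ω₆}, {ω₂, ω₃, ω₄, ω₅}, {ω₂, ω₃, ω₅, ω₆}, {ω₃, ω₄, ω₅, ω₆}, {ω₁, ω₂, ω₃, ω₄, ω₅}, {ω₁, ω₂, ω₃, ω₅, ω₆}, {ω₁, ω₃, ω₄, ω₅, ω₆}, {ω₂, ω₃, ω₄, ω₅, ω₆}, S }.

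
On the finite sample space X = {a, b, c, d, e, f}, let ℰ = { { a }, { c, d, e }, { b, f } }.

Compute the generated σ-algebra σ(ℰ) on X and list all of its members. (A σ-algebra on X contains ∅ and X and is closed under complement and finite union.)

Start: ℰ ∪ {∅, X} = { ∅, { a }, { b, f }, { c, d, e }, X }.
Pass 1 adds 3:
  { a, b, f }  = ᶜ of { c, d, e }
  { a, c, d, e }  = ᶜ of { b, f }
  { b, c, d, e, f }  = ᶜ of { a }
  |family| = 8
Pass 2: stable.

σ(ℰ) = { ∅, { a }, { b, f }, { a, b, f }, { c, d, e }, { a, c, d, e }, { b, c, d, e, f }, X }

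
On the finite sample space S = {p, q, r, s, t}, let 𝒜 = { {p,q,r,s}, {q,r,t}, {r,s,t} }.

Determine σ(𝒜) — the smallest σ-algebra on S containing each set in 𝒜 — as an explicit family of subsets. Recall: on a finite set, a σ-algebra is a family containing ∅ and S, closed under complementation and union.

Begin from { {}, {q,r,t}, {r,s,t}, {p,q,r,s}, S } (that is, 𝒜 plus ∅ and S).
Pass 1 (4 new):
  {t}  = ᶜ of {p,q,r,s}
  {p,q}  = ᶜ of {r,s,t}
  {p,s}  = ᶜ of {q,r,t}
  {q,r,s,t}  = {r,s,t} ∪ {q,r,t}
Pass 2. New:
  {p}  = ᶜ of {q,r,s,t}
  {p,q,s}  = {p,q} ∪ {p,s}
  {p,q,t}  = {p,q} ∪ {t}
  {p,s,t}  = {t} ∪ {p,s}
  {p,q,r,t}  = {p,q} ∪ {q,r,t}
  {p,r,s,t}  = {r,s,t} ∪ {p,s}
Pass 3: +7 →
  {q}  = ᶜ of {p,r,s,t}
  {s}  = ᶜ of {p,q,r,t}
  {p,t}  = {t} ∪ {p}
  {q,r}  = ᶜ of {p,s,t}
  {r,s}  = ᶜ of {p,q,t}
  {r,t}  = ᶜ of {p,q,s}
  {p,q,s,t}  = {p,s,t} ∪ {p,q,t}
Pass 4 (8 new):
  {r}  = ᶜ of {p,q,s,t}
  {q,s}  = {q} ∪ {s}
  {q,t}  = {q} ∪ {t}
  {s,t}  = {t} ∪ {s}
  {p,q,r}  = {p,q} ∪ {q,r}
  {p,r,s}  = {r,s} ∪ {p,s}
  {p,r,t}  = {p,t} ∪ {r,t}
  {q,r,s}  = ᶜ of {p,t}
Pass 5 (2 new):
  {p,r}  = {r} ∪ {p}
  {q,s,t}  = {q,t} ∪ {s,t}
Pass 6: closed — nothing new.

Therefore σ(𝒜) = { {}, {p}, {q}, {r}, {s}, {t}, {p,q}, {p,r}, {p,s}, {p,t}, {q,r}, {q,s}, {q,t}, {r,s}, {r,t}, {s,t}, {p,q,r}, {p,q,s}, {p,q,t}, {p,r,s}, {p,r,t}, {p,s,t}, {q,r,s}, {q,r,t}, {q,s,t}, {r,s,t}, {p,q,r,s}, {p,q,r,t}, {p,q,s,t}, {p,r,s,t}, {q,r,s,t}, S } (|σ(𝒜)| = 32).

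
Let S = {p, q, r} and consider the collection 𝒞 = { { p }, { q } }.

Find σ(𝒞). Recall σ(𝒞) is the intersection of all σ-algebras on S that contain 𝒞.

σ(𝒞) (8 sets): { {  }, { p }, { q }, { r }, { p, q }, { p, r }, { q, r }, S }

Derivation:
Initial family (4 sets): { {  }, { p }, { q }, S }.
Step 1 (3 new):
  { p, q }  = { p } ∪ { q }
  { p, r }  = ᶜ of { q }
  { q, r }  = ᶜ of { p }
Step 2 (1 new):
  { r }  = ᶜ of { p, q }
Step 3: closed — nothing new.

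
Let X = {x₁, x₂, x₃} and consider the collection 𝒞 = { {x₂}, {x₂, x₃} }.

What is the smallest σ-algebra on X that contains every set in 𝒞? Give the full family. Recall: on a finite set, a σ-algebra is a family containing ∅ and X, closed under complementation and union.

Take S₀ = 𝒞 ∪ {∅, X} = { ∅, {x₂}, {x₂, x₃}, X }.
Iteration 1: 2 new —
  {x₁}  = {x₂, x₃}ᶜ
  {x₁, x₃}  = {x₂}ᶜ
  |family| = 6
Iteration 2 adds 1:
  {x₁, x₂}  = {x₂} ∪ {x₁}
  |family| = 7
Iteration 3: +1 →
  {x₃}  = {x₁, x₂}ᶜ
  |family| = 8
Iteration 4: closed — nothing new.

Hence σ(𝒞) has 8 members: { ∅, {x₁}, {x₂}, {x₃}, {x₁, x₂}, {x₁, x₃}, {x₂, x₃}, X }.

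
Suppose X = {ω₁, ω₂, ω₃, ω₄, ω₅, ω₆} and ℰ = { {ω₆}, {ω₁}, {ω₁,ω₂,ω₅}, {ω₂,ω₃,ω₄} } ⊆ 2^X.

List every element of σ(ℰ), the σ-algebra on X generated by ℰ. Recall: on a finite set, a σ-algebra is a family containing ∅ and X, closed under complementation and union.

σ(ℰ) = { {}, {ω₁}, {ω₂}, {ω₅}, {ω₆}, {ω₁,ω₂}, {ω₁,ω₅}, {ω₁,ω₆}, {ω₂,ω₅}, {ω₂,ω₆}, {ω₃,ω₄}, {ω₅,ω₆}, {ω₁,ω₂,ω₅}, {ω₁,ω₂,ω₆}, {ω₁,ω₃,ω₄}, {ω₁,ω₅,ω₆}, {ω₂,ω₃,ω₄}, {ω₂,ω₅,ω₆}, {ω₃,ω₄,ω₅}, {ω₃,ω₄,ω₆}, {ω₁,ω₂,ω₃,ω₄}, {ω₁,ω₂,ω₅,ω₆}, {ω₁,ω₃,ω₄,ω₅}, {ω₁,ω₃,ω₄,ω₆}, {ω₂,ω₃,ω₄,ω₅}, {ω₂,ω₃,ω₄,ω₆}, {ω₃,ω₄,ω₅,ω₆}, {ω₁,ω₂,ω₃,ω₄,ω₅}, {ω₁,ω₂,ω₃,ω₄,ω₆}, {ω₁,ω₃,ω₄,ω₅,ω₆}, {ω₂,ω₃,ω₄,ω₅,ω₆}, X }

Working:
Initial family (6 sets): { {}, {ω₁}, {ω₆}, {ω₁,ω₂,ω₅}, {ω₂,ω₃,ω₄}, X }.
Pass 1: +8 →
  {ω₁,ω₆}  = {ω₁} ∪ {ω₆}
  {ω₁,ω₅,ω₆}  = complement {ω₂,ω₃,ω₄}
  {ω₃,ω₄,ω₆}  = complement {ω₁,ω₂,ω₅}
  {ω₁,ω₂,ω₃,ω₄}  = {ω₂,ω₃,ω₄} ∪ {ω₁}
  {ω₁,ω₂,ω₅,ω₆}  = {ω₁,ω₂,ω₅} ∪ {ω₆}
  {ω₂,ω₃,ω₄,ω₆}  = {ω₂,ω₃,ω₄} ∪ {ω₆}
  {ω₁,ω₂,ω₃,ω₄,ω₅}  = complement {ω₆}
  {ω₂,ω₃,ω₄,ω₅,ω₆}  = complement {ω₁}
  |family| = 14
Pass 2: +7 →
  {ω₁,ω₅}  = complement {ω₂,ω₃,ω₄,ω₆}
  {ω₃,ω₄}  = complement {ω₁,ω₂,ω₅,ω₆}
  {ω₅,ω₆}  = complement {ω₁,ω₂,ω₃,ω₄}
  {ω₁,ω₃,ω₄,ω₆}  = {ω₁,ω₆} ∪ {ω₃,ω₄,ω₆}
  {ω₂,ω₃,ω₄,ω₅}  = complement {ω₁,ω₆}
  {ω₁,ω₂,ω₃,ω₄,ω₆}  = {ω₂,ω₃,ω₄} ∪ {ω₁,ω₆}
  {ω₁,ω₃,ω₄,ω₅,ω₆}  = {ω₁,ω₅,ω₆} ∪ {ω₃,ω₄,ω₆}
  |family| = 21
Pass 3 adds 6:
  {ω₂}  = complement {ω₁,ω₃,ω₄,ω₅,ω₆}
  {ω₅}  = complement {ω₁,ω₂,ω₃,ω₄,ω₆}
  {ω₂,ω₅}  = complement {ω₁,ω₃,ω₄,ω₆}
  {ω₁,ω₃,ω₄}  = {ω₃,ω₄} ∪ {ω₁}
  {ω₁,ω₃,ω₄,ω₅}  = {ω₃,ω₄} ∪ {ω₁,ω₅}
  {ω₃,ω₄,ω₅,ω₆}  = {ω₃,ω₄} ∪ {ω₅,ω₆}
  |family| = 27
Pass 4 (5 new):
  {ω₁,ω₂}  = complement {ω₃,ω₄,ω₅,ω₆}
  {ω₂,ω₆}  = complement {ω₁,ω₃,ω₄,ω₅}
  {ω₁,ω₂,ω₆}  = {ω₁,ω₆} ∪ {ω₂}
  {ω₂,ω₅,ω₆}  = complement {ω₁,ω₃,ω₄}
  {ω₃,ω₄,ω₅}  = {ω₃,ω₄} ∪ {ω₅}
  |family| = 32
Pass 5: no new sets; the family is a σ-algebra.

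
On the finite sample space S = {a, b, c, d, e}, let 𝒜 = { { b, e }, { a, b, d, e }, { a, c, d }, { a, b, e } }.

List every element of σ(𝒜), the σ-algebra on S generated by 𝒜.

σ(𝒜) = { {}, { a }, { c }, { d }, { a, c }, { a, d }, { b, e }, { c, d }, { a, b, e }, { a, c, d }, { b, c, e }, { b, d, e }, { a, b, c, e }, { a, b, d, e }, { b, c, d, e }, S }

Working:
Seed the family with 𝒜 together with ∅ and S: { {}, { b, e }, { a, b, e }, { a, c, d }, { a, b, d, e }, S }.
Round 1. New:
  { c }  = S∖{ a, b, d, e }
  { c, d }  = S∖{ a, b, e }
  (now 8)
Round 2: 3 new —
  { b, c, e }  = { c } ∪ { b, e }
  { a, b, c, e }  = { c } ∪ { a, b, e }
  { b, c, d, e }  = { b, e } ∪ { c, d }
  (now 11)
Round 3: 3 new —
  { a }  = S∖{ b, c, d, e }
  { d }  = S∖{ a, b, c, e }
  { a, d }  = S∖{ b, c, e }
  (now 14)
Round 4. New:
  { a, c }  = { c } ∪ { a }
  { b, d, e }  = { b, e } ∪ { d }
  (now 16)
Round 5 adds nothing — fixpoint reached.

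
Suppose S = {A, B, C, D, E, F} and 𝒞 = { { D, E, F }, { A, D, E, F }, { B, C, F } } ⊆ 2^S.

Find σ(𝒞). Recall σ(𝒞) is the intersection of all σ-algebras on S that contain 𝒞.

Take S₀ = 𝒞 ∪ {∅, S} = { {  }, { B, C, F }, { D, E, F }, { A, D, E, F }, S }.
Iteration 1: 4 new —
  { B, C }  = S∖{ A, D, E, F }
  { A, B, C }  = S∖{ D, E, F }
  { A, D, E }  = S∖{ B, C, F }
  { B, C, D, E, F }  = { B, C, F } ∪ { D, E, F }
  — 9 sets.
Iteration 2. New:
  { A }  = S∖{ B, C, D, E, F }
  { A, B, C, F }  = { A, B, C } ∪ { B, C, F }
  { A, B, C, D, E }  = { A, D, E } ∪ { A, B, C }
  — 12 sets.
Iteration 3: +2 →
  { F }  = S∖{ A, B, C, D, E }
  { D, E }  = S∖{ A, B, C, F }
  — 14 sets.
Iteration 4 adds 2:
  { A, F }  = { A } ∪ { F }
  { B, C, D, E }  = { D, E } ∪ { B, C }
  — 16 sets.
After Iteration 5 the family is unchanged; done.

Hence σ(𝒞) has 16 members: { {  }, { A }, { F }, { A, F }, { B, C }, { D, E }, { A, B, C }, { A, D, E }, { B, C, F }, { D, E, F }, { A, B, C, F }, { A, D, E, F }, { B, C, D, E }, { A, B, C, D, E }, { B, C, D, E, F }, S }.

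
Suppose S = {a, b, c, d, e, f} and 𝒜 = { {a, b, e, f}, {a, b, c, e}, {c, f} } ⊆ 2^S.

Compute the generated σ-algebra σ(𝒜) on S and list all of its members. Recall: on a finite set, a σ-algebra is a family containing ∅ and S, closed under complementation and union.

σ(𝒜) = { {}, {c}, {d}, {f}, {c, d}, {c, f}, {d, f}, {a, b, e}, {c, d, f}, {a, b, c, e}, {a, b, d, e}, {a, b, e, f}, {a, b, c, d, e}, {a, b, c, e, f}, {a, b, d, e, f}, S }

Derivation:
Seed the family with 𝒜 together with ∅ and S: { {}, {c, f}, {a, b, c, e}, {a, b, e, f}, S }.
Step 1 (4 new):
  {c, d}  = ᶜ of {a, b, e, f}
  {d, f}  = ᶜ of {a, b, c, e}
  {a, b, d, e}  = ᶜ of {c, f}
  {a, b, c, e, f}  = {c, f} ∪ {a, b, c, e}
Step 2: 4 new —
  {d}  = ᶜ of {a, b, c, e, f}
  {c, d, f}  = {c, d} ∪ {c, f}
  {a, b, c, d, e}  = {c, d} ∪ {a, b, d, e}
  {a, b, d, e, f}  = {a, b, d, e} ∪ {d, f}
Step 3. New:
  {c}  = ᶜ of {a, b, d, e, f}
  {f}  = ᶜ of {a, b, c, d, e}
  {a, b, e}  = ᶜ of {c, d, f}
Step 4 adds nothing — fixpoint reached.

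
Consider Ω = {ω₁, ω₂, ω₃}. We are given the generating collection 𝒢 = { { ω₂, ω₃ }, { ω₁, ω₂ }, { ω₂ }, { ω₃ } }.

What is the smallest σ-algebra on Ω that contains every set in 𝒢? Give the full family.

Begin from { ∅, { ω₂ }, { ω₃ }, { ω₁, ω₂ }, { ω₂, ω₃ }, Ω } (that is, 𝒢 plus ∅ and Ω).
Iteration 1 adds 2:
  { ω₁ }  = { ω₂, ω₃ }ᶜ
  { ω₁, ω₃ }  = { ω₂ }ᶜ
  |family| = 8
Iteration 2: no new sets; the family is a σ-algebra.

Therefore σ(𝒢) = { ∅, { ω₁ }, { ω₂ }, { ω₃ }, { ω₁, ω₂ }, { ω₁, ω₃ }, { ω₂, ω₃ }, Ω } (|σ(𝒢)| = 8).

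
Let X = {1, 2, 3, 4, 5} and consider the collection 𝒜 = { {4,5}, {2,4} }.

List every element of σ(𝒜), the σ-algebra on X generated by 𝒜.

Begin from { {}, {2,4}, {4,5}, X } (that is, 𝒜 plus ∅ and X).
Step 1: 3 new —
  {1,2,3}  = X∖{4,5}
  {1,3,5}  = X∖{2,4}
  {2,4,5}  = {4,5} ∪ {2,4}
  |family| = 7
Step 2. New:
  {1,3}  = X∖{2,4,5}
  {1,2,3,4}  = {1,2,3} ∪ {2,4}
  {1,2,3,5}  = {1,2,3} ∪ {1,3,5}
  {1,3,4,5}  = {4,5} ∪ {1,3,5}
  |family| = 11
Step 3: 3 new —
  {2}  = X∖{1,3,4,5}
  {4}  = X∖{1,2,3,5}
  {5}  = X∖{1,2,3,4}
  |family| = 14
Step 4: 2 new —
  {2,5}  = {2} ∪ {5}
  {1,3,4}  = {1,3} ∪ {4}
  |family| = 16
Step 5: no new sets; the family is a σ-algebra.

σ(𝒜) = { {}, {2}, {4}, {5}, {1,3}, {2,4}, {2,5}, {4,5}, {1,2,3}, {1,3,4}, {1,3,5}, {2,4,5}, {1,2,3,4}, {1,2,3,5}, {1,3,4,5}, X }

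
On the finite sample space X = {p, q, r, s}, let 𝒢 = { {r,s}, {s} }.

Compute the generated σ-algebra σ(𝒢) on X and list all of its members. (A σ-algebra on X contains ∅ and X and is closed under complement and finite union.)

|σ(𝒢)| = 8.  σ(𝒢) = { {}, {r}, {s}, {p,q}, {r,s}, {p,q,r}, {p,q,s}, X }

Derivation:
Take S₀ = 𝒢 ∪ {∅, X} = { {}, {s}, {r,s}, X }.
Round 1 adds 2:
  {p,q}  = X∖{r,s}
  {p,q,r}  = X∖{s}
  |family| = 6
Round 2: +1 →
  {p,q,s}  = {p,q} ∪ {s}
  |family| = 7
Round 3 (1 new):
  {r}  = X∖{p,q,s}
  |family| = 8
Round 4: stable.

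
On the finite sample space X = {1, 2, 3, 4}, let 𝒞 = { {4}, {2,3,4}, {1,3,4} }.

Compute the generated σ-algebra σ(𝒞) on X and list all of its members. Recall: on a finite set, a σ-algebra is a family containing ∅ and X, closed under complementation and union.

Initial family (5 sets): { {}, {4}, {1,3,4}, {2,3,4}, X }.
Step 1. New:
  {1}  = X∖{2,3,4}
  {2}  = X∖{1,3,4}
  {1,2,3}  = X∖{4}
  (now 8)
Step 2 adds 3:
  {1,2}  = {2} ∪ {1}
  {1,4}  = {4} ∪ {1}
  {2,4}  = {4} ∪ {2}
  (now 11)
Step 3: 4 new —
  {1,3}  = X∖{2,4}
  {2,3}  = X∖{1,4}
  {3,4}  = X∖{1,2}
  {1,2,4}  = {1,4} ∪ {1,2}
  (now 15)
Step 4 adds 1:
  {3}  = X∖{1,2,4}
  (now 16)
Step 5: closed — nothing new.

Therefore σ(𝒞) = { {}, {1}, {2}, {3}, {4}, {1,2}, {1,3}, {1,4}, {2,3}, {2,4}, {3,4}, {1,2,3}, {1,2,4}, {1,3,4}, {2,3,4}, X } (|σ(𝒞)| = 16).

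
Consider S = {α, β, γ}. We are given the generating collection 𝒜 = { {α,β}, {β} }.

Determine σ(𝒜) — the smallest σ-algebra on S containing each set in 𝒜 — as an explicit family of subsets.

Initial family (4 sets): { {}, {β}, {α,β}, S }.
Step 1: +2 →
  {γ}  = S∖{α,β}
  {α,γ}  = S∖{β}
  (now 6)
Step 2: 1 new —
  {β,γ}  = {γ} ∪ {β}
  (now 7)
Step 3 adds 1:
  {α}  = S∖{β,γ}
  (now 8)
Step 4 adds nothing — fixpoint reached.

σ(𝒜) = { {}, {α}, {β}, {γ}, {α,β}, {α,γ}, {β,γ}, S }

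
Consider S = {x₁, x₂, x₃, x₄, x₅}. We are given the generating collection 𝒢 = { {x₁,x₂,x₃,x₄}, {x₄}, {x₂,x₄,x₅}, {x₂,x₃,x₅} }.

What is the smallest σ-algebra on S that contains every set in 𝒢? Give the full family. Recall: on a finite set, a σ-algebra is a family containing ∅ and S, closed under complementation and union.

Initial family (6 sets): { ∅, {x₄}, {x₂,x₃,x₅}, {x₂,x₄,x₅}, {x₁,x₂,x₃,x₄}, S }.
Pass 1: 5 new —
  {x₅}  = S∖{x₁,x₂,x₃,x₄}
  {x₁,x₃}  = S∖{x₂,x₄,x₅}
  {x₁,x₄}  = S∖{x₂,x₃,x₅}
  {x₁,x₂,x₃,x₅}  = S∖{x₄}
  {x₂,x₃,x₄,x₅}  = {x₂,x₃,x₅} ∪ {x₄}
  (now 11)
Pass 2 (6 new):
  {x₁}  = S∖{x₂,x₃,x₄,x₅}
  {x₄,x₅}  = {x₅} ∪ {x₄}
  {x₁,x₃,x₄}  = {x₁,x₄} ∪ {x₁,x₃}
  {x₁,x₃,x₅}  = {x₅} ∪ {x₁,x₃}
  {x₁,x₄,x₅}  = {x₅} ∪ {x₁,x₄}
  {x₁,x₂,x₄,x₅}  = {x₁,x₄} ∪ {x₂,x₄,x₅}
  (now 17)
Pass 3: +7 →
  {x₃}  = S∖{x₁,x₂,x₄,x₅}
  {x₁,x₅}  = {x₅} ∪ {x₁}
  {x₂,x₃}  = S∖{x₁,x₄,x₅}
  {x₂,x₄}  = S∖{x₁,x₃,x₅}
  {x₂,x₅}  = S∖{x₁,x₃,x₄}
  {x₁,x₂,x₃}  = S∖{x₄,x₅}
  {x₁,x₃,x₄,x₅}  = {x₁,x₄,x₅} ∪ {x₁,x₃,x₄}
  (now 24)
Pass 4 (7 new):
  {x₂}  = S∖{x₁,x₃,x₄,x₅}
  {x₃,x₄}  = {x₃} ∪ {x₄}
  {x₃,x₅}  = {x₅} ∪ {x₃}
  {x₁,x₂,x₄}  = {x₁,x₄} ∪ {x₂,x₄}
  {x₁,x₂,x₅}  = {x₂,x₅} ∪ {x₁,x₅}
  {x₂,x₃,x₄}  = S∖{x₁,x₅}
  {x₃,x₄,x₅}  = {x₄,x₅} ∪ {x₃}
  (now 31)
Pass 5 adds 1:
  {x₁,x₂}  = S∖{x₃,x₄,x₅}
  (now 32)
Pass 6 adds nothing — fixpoint reached.

Therefore σ(𝒢) = { ∅, {x₁}, {x₂}, {x₃}, {x₄}, {x₅}, {x₁,x₂}, {x₁,x₃}, {x₁,x₄}, {x₁,x₅}, {x₂,x₃}, {x₂,x₄}, {x₂,x₅}, {x₃,x₄}, {x₃,x₅}, {x₄,x₅}, {x₁,x₂,x₃}, {x₁,x₂,x₄}, {x₁,x₂,x₅}, {x₁,x₃,x₄}, {x₁,x₃,x₅}, {x₁,x₄,x₅}, {x₂,x₃,x₄}, {x₂,x₃,x₅}, {x₂,x₄,x₅}, {x₃,x₄,x₅}, {x₁,x₂,x₃,x₄}, {x₁,x₂,x₃,x₅}, {x₁,x₂,x₄,x₅}, {x₁,x₃,x₄,x₅}, {x₂,x₃,x₄,x₅}, S } (|σ(𝒢)| = 32).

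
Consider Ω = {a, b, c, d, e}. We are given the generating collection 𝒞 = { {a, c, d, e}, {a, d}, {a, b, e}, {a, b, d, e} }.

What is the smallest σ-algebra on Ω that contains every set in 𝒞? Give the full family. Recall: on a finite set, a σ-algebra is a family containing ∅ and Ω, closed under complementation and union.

Initial family (6 sets): { ∅, {a, d}, {a, b, e}, {a, b, d, e}, {a, c, d, e}, Ω }.
Step 1: 4 new —
  {b}  = Ω∖{a, c, d, e}
  {c}  = Ω∖{a, b, d, e}
  {c, d}  = Ω∖{a, b, e}
  {b, c, e}  = Ω∖{a, d}
  — 10 sets.
Step 2: +6 →
  {b, c}  = {b} ∪ {c}
  {a, b, d}  = {b} ∪ {a, d}
  {a, c, d}  = {c, d} ∪ {a, d}
  {b, c, d}  = {c, d} ∪ {b}
  {a, b, c, e}  = {c} ∪ {a, b, e}
  {b, c, d, e}  = {c, d} ∪ {b, c, e}
  — 16 sets.
Step 3: 7 new —
  {a}  = Ω∖{b, c, d, e}
  {d}  = Ω∖{a, b, c, e}
  {a, e}  = Ω∖{b, c, d}
  {b, e}  = Ω∖{a, c, d}
  {c, e}  = Ω∖{a, b, d}
  {a, d, e}  = Ω∖{b, c}
  {a, b, c, d}  = {c} ∪ {a, b, d}
  — 23 sets.
Step 4 (8 new):
  {e}  = Ω∖{a, b, c, d}
  {a, b}  = {b} ∪ {a}
  {a, c}  = {c} ∪ {a}
  {b, d}  = {b} ∪ {d}
  {a, b, c}  = {b, c} ∪ {a}
  {a, c, e}  = {c} ∪ {a, e}
  {b, d, e}  = {b, e} ∪ {d}
  {c, d, e}  = {c, d} ∪ {c, e}
  — 31 sets.
Step 5 adds 1:
  {d, e}  = Ω∖{a, b, c}
  — 32 sets.
Step 6: stable.

σ(𝒞) = { ∅, {a}, {b}, {c}, {d}, {e}, {a, b}, {a, c}, {a, d}, {a, e}, {b, c}, {b, d}, {b, e}, {c, d}, {c, e}, {d, e}, {a, b, c}, {a, b, d}, {a, b, e}, {a, c, d}, {a, c, e}, {a, d, e}, {b, c, d}, {b, c, e}, {b, d, e}, {c, d, e}, {a, b, c, d}, {a, b, c, e}, {a, b, d, e}, {a, c, d, e}, {b, c, d, e}, Ω }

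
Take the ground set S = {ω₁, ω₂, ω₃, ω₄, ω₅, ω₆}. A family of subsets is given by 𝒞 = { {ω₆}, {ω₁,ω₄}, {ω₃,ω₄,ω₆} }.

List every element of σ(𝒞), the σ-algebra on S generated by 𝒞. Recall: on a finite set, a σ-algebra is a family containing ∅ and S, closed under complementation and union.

|σ(𝒞)| = 32.  σ(𝒞) = { {}, {ω₁}, {ω₃}, {ω₄}, {ω₆}, {ω₁,ω₃}, {ω₁,ω₄}, {ω₁,ω₆}, {ω₂,ω₅}, {ω₃,ω₄}, {ω₃,ω₆}, {ω₄,ω₆}, {ω₁,ω₂,ω₅}, {ω₁,ω₃,ω₄}, {ω₁,ω₃,ω₆}, {ω₁,ω₄,ω₆}, {ω₂,ω₃,ω₅}, {ω₂,ω₄,ω₅}, {ω₂,ω₅,ω₆}, {ω₃,ω₄,ω₆}, {ω₁,ω₂,ω₃,ω₅}, {ω₁,ω₂,ω₄,ω₅}, {ω₁,ω₂,ω₅,ω₆}, {ω₁,ω₃,ω₄,ω₆}, {ω₂,ω₃,ω₄,ω₅}, {ω₂,ω₃,ω₅,ω₆}, {ω₂,ω₄,ω₅,ω₆}, {ω₁,ω₂,ω₃,ω₄,ω₅}, {ω₁,ω₂,ω₃,ω₅,ω₆}, {ω₁,ω₂,ω₄,ω₅,ω₆}, {ω₂,ω₃,ω₄,ω₅,ω₆}, S }

Working:
Initial family (5 sets): { {}, {ω₆}, {ω₁,ω₄}, {ω₃,ω₄,ω₆}, S }.
Iteration 1 (5 new):
  {ω₁,ω₂,ω₅}  = {ω₃,ω₄,ω₆}ᶜ
  {ω₁,ω₄,ω₆}  = {ω₁,ω₄} ∪ {ω₆}
  {ω₁,ω₃,ω₄,ω₆}  = {ω₁,ω₄} ∪ {ω₃,ω₄,ω₆}
  {ω₂,ω₃,ω₅,ω₆}  = {ω₁,ω₄}ᶜ
  {ω₁,ω₂,ω₃,ω₄,ω₅}  = {ω₆}ᶜ
  — 10 sets.
Iteration 2 adds 7:
  {ω₂,ω₅}  = {ω₁,ω₃,ω₄,ω₆}ᶜ
  {ω₂,ω₃,ω₅}  = {ω₁,ω₄,ω₆}ᶜ
  {ω₁,ω₂,ω₄,ω₅}  = {ω₁,ω₂,ω₅} ∪ {ω₁,ω₄}
  {ω₁,ω₂,ω₅,ω₆}  = {ω₆} ∪ {ω₁,ω₂,ω₅}
  {ω₁,ω₂,ω₃,ω₅,ω₆}  = {ω₁,ω₂,ω₅} ∪ {ω₂,ω₃,ω₅,ω₆}
  {ω₁,ω₂,ω₄,ω₅,ω₆}  = {ω₁,ω₄,ω₆} ∪ {ω₁,ω₂,ω₅}
  {ω₂,ω₃,ω₄,ω₅,ω₆}  = {ω₃,ω₄,ω₆} ∪ {ω₂,ω₃,ω₅,ω₆}
  — 17 sets.
Iteration 3 adds 7:
  {ω₁}  = {ω₂,ω₃,ω₄,ω₅,ω₆}ᶜ
  {ω₃}  = {ω₁,ω₂,ω₄,ω₅,ω₆}ᶜ
  {ω₄}  = {ω₁,ω₂,ω₃,ω₅,ω₆}ᶜ
  {ω₃,ω₄}  = {ω₁,ω₂,ω₅,ω₆}ᶜ
  {ω₃,ω₆}  = {ω₁,ω₂,ω₄,ω₅}ᶜ
  {ω₂,ω₅,ω₆}  = {ω₂,ω₅} ∪ {ω₆}
  {ω₁,ω₂,ω₃,ω₅}  = {ω₁,ω₂,ω₅} ∪ {ω₂,ω₃,ω₅}
  — 24 sets.
Iteration 4 adds 8:
  {ω₁,ω₃}  = {ω₁} ∪ {ω₃}
  {ω₁,ω₆}  = {ω₁} ∪ {ω₆}
  {ω₄,ω₆}  = {ω₁,ω₂,ω₃,ω₅}ᶜ
  {ω₁,ω₃,ω₄}  = {ω₂,ω₅,ω₆}ᶜ
  {ω₁,ω₃,ω₆}  = {ω₁} ∪ {ω₃,ω₆}
  {ω₂,ω₄,ω₅}  = {ω₂,ω₅} ∪ {ω₄}
  {ω₂,ω₃,ω₄,ω₅}  = {ω₂,ω₅} ∪ {ω₃,ω₄}
  {ω₂,ω₄,ω₅,ω₆}  = {ω₂,ω₅,ω₆} ∪ {ω₄}
  — 32 sets.
Iteration 5 adds nothing — fixpoint reached.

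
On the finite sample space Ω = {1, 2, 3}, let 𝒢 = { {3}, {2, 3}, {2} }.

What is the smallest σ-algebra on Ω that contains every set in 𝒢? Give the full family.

Take S₀ = 𝒢 ∪ {∅, Ω} = { {}, {2}, {3}, {2, 3}, Ω }.
Round 1 (3 new):
  {1}  = Ω∖{2, 3}
  {1, 2}  = Ω∖{3}
  {1, 3}  = Ω∖{2}
  (now 8)
After Round 2 the family is unchanged; done.

σ(𝒢) = { {}, {1}, {2}, {3}, {1, 2}, {1, 3}, {2, 3}, Ω }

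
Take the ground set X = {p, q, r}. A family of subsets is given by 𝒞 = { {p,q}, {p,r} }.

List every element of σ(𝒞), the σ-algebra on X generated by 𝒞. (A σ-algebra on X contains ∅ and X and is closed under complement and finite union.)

Answer: σ(𝒞) = { {}, {p}, {q}, {r}, {p,q}, {p,r}, {q,r}, X }

Trace:
Initial family (4 sets): { {}, {p,q}, {p,r}, X }.
Iteration 1 adds 2:
  {q}  = {p,r}ᶜ
  {r}  = {p,q}ᶜ
  (now 6)
Iteration 2 (1 new):
  {q,r}  = {r} ∪ {q}
  (now 7)
Iteration 3 (1 new):
  {p}  = {q,r}ᶜ
  (now 8)
After Iteration 4 the family is unchanged; done.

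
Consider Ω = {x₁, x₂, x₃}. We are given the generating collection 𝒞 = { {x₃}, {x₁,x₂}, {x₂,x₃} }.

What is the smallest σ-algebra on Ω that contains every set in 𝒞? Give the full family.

Answer: σ(𝒞) = { {}, {x₁}, {x₂}, {x₃}, {x₁,x₂}, {x₁,x₃}, {x₂,x₃}, Ω }

Check:
Seed the family with 𝒞 together with ∅ and Ω: { {}, {x₃}, {x₁,x₂}, {x₂,x₃}, Ω }.
Pass 1: 1 new —
  {x₁}  = Ω∖{x₂,x₃}
  |family| = 6
Pass 2: +1 →
  {x₁,x₃}  = {x₃} ∪ {x₁}
  |family| = 7
Pass 3 adds 1:
  {x₂}  = Ω∖{x₁,x₃}
  |family| = 8
Pass 4 adds nothing — fixpoint reached.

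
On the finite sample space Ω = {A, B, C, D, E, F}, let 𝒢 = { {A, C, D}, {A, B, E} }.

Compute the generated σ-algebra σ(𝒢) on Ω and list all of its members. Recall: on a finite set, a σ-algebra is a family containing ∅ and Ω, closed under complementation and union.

Answer: σ(𝒢) = { {}, {A}, {F}, {A, F}, {B, E}, {C, D}, {A, B, E}, {A, C, D}, {B, E, F}, {C, D, F}, {A, B, E, F}, {A, C, D, F}, {B, C, D, E}, {A, B, C, D, E}, {B, C, D, E, F}, Ω }

Trace:
Take S₀ = 𝒢 ∪ {∅, Ω} = { {}, {A, B, E}, {A, C, D}, Ω }.
Pass 1. New:
  {B, E, F}  = Ω∖{A, C, D}
  {C, D, F}  = Ω∖{A, B, E}
  {A, B, C, D, E}  = {A, B, E} ∪ {A, C, D}
  [7 total]
Pass 2. New:
  {F}  = Ω∖{A, B, C, D, E}
  {A, B, E, F}  = {A, B, E} ∪ {B, E, F}
  {A, C, D, F}  = {A, C, D} ∪ {C, D, F}
  {B, C, D, E, F}  = {C, D, F} ∪ {B, E, F}
  [11 total]
Pass 3 (3 new):
  {A}  = Ω∖{B, C, D, E, F}
  {B, E}  = Ω∖{A, C, D, F}
  {C, D}  = Ω∖{A, B, E, F}
  [14 total]
Pass 4 (2 new):
  {A, F}  = {F} ∪ {A}
  {B, C, D, E}  = {B, E} ∪ {C, D}
  [16 total]
Pass 5 adds nothing — fixpoint reached.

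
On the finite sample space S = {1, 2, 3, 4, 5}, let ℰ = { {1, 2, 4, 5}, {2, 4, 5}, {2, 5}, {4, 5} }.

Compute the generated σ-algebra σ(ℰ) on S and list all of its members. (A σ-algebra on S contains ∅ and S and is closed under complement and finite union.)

|σ(ℰ)| = 32.  σ(ℰ) = { {}, {1}, {2}, {3}, {4}, {5}, {1, 2}, {1, 3}, {1, 4}, {1, 5}, {2, 3}, {2, 4}, {2, 5}, {3, 4}, {3, 5}, {4, 5}, {1, 2, 3}, {1, 2, 4}, {1, 2, 5}, {1, 3, 4}, {1, 3, 5}, {1, 4, 5}, {2, 3, 4}, {2, 3, 5}, {2, 4, 5}, {3, 4, 5}, {1, 2, 3, 4}, {1, 2, 3, 5}, {1, 2, 4, 5}, {1, 3, 4, 5}, {2, 3, 4, 5}, S }

Working:
Initial family (6 sets): { {}, {2, 5}, {4, 5}, {2, 4, 5}, {1, 2, 4, 5}, S }.
Iteration 1 (4 new):
  {3}  = S∖{1, 2, 4, 5}
  {1, 3}  = S∖{2, 4, 5}
  {1, 2, 3}  = S∖{4, 5}
  {1, 3, 4}  = S∖{2, 5}
  (now 10)
Iteration 2 adds 6:
  {2, 3, 5}  = {2, 5} ∪ {3}
  {3, 4, 5}  = {4, 5} ∪ {3}
  {1, 2, 3, 4}  = {1, 2, 3} ∪ {1, 3, 4}
  {1, 2, 3, 5}  = {2, 5} ∪ {1, 2, 3}
  {1, 3, 4, 5}  = {4, 5} ∪ {1, 3, 4}
  {2, 3, 4, 5}  = {3} ∪ {2, 4, 5}
  (now 16)
Iteration 3. New:
  {1}  = S∖{2, 3, 4, 5}
  {2}  = S∖{1, 3, 4, 5}
  {4}  = S∖{1, 2, 3, 5}
  {5}  = S∖{1, 2, 3, 4}
  {1, 2}  = S∖{3, 4, 5}
  {1, 4}  = S∖{2, 3, 5}
  (now 22)
Iteration 4. New:
  {1, 5}  = {5} ∪ {1}
  {2, 3}  = {2} ∪ {3}
  {2, 4}  = {2} ∪ {4}
  {3, 4}  = {3} ∪ {4}
  {3, 5}  = {5} ∪ {3}
  {1, 2, 4}  = {1, 2} ∪ {1, 4}
  {1, 2, 5}  = {2, 5} ∪ {1, 2}
  {1, 3, 5}  = {5} ∪ {1, 3}
  {1, 4, 5}  = {5} ∪ {1, 4}
  (now 31)
Iteration 5: +1 →
  {2, 3, 4}  = S∖{1, 5}
  (now 32)
Iteration 6 adds nothing — fixpoint reached.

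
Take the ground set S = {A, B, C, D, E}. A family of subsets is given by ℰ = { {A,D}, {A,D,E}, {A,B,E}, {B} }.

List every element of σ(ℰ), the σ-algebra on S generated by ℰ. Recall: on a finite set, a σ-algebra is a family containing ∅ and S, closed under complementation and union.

|σ(ℰ)| = 32.  σ(ℰ) = { ∅, {A}, {B}, {C}, {D}, {E}, {A,B}, {A,C}, {A,D}, {A,E}, {B,C}, {B,D}, {B,E}, {C,D}, {C,E}, {D,E}, {A,B,C}, {A,B,D}, {A,B,E}, {A,C,D}, {A,C,E}, {A,D,E}, {B,C,D}, {B,C,E}, {B,D,E}, {C,D,E}, {A,B,C,D}, {A,B,C,E}, {A,B,D,E}, {A,C,D,E}, {B,C,D,E}, S }

Trace:
Take S₀ = ℰ ∪ {∅, S} = { ∅, {B}, {A,D}, {A,B,E}, {A,D,E}, S }.
Step 1: 6 new —
  {B,C}  = {A,D,E}ᶜ
  {C,D}  = {A,B,E}ᶜ
  {A,B,D}  = {A,D} ∪ {B}
  {B,C,E}  = {A,D}ᶜ
  {A,B,D,E}  = {A,D,E} ∪ {A,B,E}
  {A,C,D,E}  = {B}ᶜ
  (now 12)
Step 2. New:
  {C}  = {A,B,D,E}ᶜ
  {C,E}  = {A,B,D}ᶜ
  {A,C,D}  = {C,D} ∪ {A,D}
  {B,C,D}  = {C,D} ∪ {B}
  {A,B,C,D}  = {C,D} ∪ {A,B,D}
  {A,B,C,E}  = {A,B,E} ∪ {B,C,E}
  {B,C,D,E}  = {C,D} ∪ {B,C,E}
  (now 19)
Step 3: 6 new —
  {A}  = {B,C,D,E}ᶜ
  {D}  = {A,B,C,E}ᶜ
  {E}  = {A,B,C,D}ᶜ
  {A,E}  = {B,C,D}ᶜ
  {B,E}  = {A,C,D}ᶜ
  {C,D,E}  = {C,D} ∪ {C,E}
  (now 25)
Step 4 (7 new):
  {A,B}  = {C,D,E}ᶜ
  {A,C}  = {C} ∪ {A}
  {B,D}  = {B} ∪ {D}
  {D,E}  = {E} ∪ {D}
  {A,B,C}  = {B,C} ∪ {A}
  {A,C,E}  = {C} ∪ {A,E}
  {B,D,E}  = {B,E} ∪ {D}
  (now 32)
Step 5: no new sets; the family is a σ-algebra.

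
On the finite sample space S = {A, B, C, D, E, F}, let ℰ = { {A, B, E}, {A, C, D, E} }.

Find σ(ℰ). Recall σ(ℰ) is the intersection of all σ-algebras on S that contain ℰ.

Start: ℰ ∪ {∅, S} = { {}, {A, B, E}, {A, C, D, E}, S }.
Step 1: +3 →
  {B, F}  = {A, C, D, E}ᶜ
  {C, D, F}  = {A, B, E}ᶜ
  {A, B, C, D, E}  = {A, C, D, E} ∪ {A, B, E}
Step 2 adds 4:
  {F}  = {A, B, C, D, E}ᶜ
  {A, B, E, F}  = {A, B, E} ∪ {B, F}
  {B, C, D, F}  = {C, D, F} ∪ {B, F}
  {A, C, D, E, F}  = {A, C, D, E} ∪ {C, D, F}
Step 3: 3 new —
  {B}  = {A, C, D, E, F}ᶜ
  {A, E}  = {B, C, D, F}ᶜ
  {C, D}  = {A, B, E, F}ᶜ
Step 4 (2 new):
  {A, E, F}  = {A, E} ∪ {F}
  {B, C, D}  = {C, D} ∪ {B}
Step 5: closed — nothing new.

Hence σ(ℰ) has 16 members: { {}, {B}, {F}, {A, E}, {B, F}, {C, D}, {A, B, E}, {A, E, F}, {B, C, D}, {C, D, F}, {A, B, E, F}, {A, C, D, E}, {B, C, D, F}, {A, B, C, D, E}, {A, C, D, E, F}, S }.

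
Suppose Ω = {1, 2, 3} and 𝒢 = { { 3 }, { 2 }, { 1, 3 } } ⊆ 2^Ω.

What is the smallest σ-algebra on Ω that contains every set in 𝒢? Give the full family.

Seed the family with 𝒢 together with ∅ and Ω: { {  }, { 2 }, { 3 }, { 1, 3 }, Ω }.
Round 1: +2 →
  { 1, 2 }  = { 3 }ᶜ
  { 2, 3 }  = { 3 } ∪ { 2 }
  (now 7)
Round 2 adds 1:
  { 1 }  = { 2, 3 }ᶜ
  (now 8)
Round 3 adds nothing — fixpoint reached.

σ(𝒢) = { {  }, { 1 }, { 2 }, { 3 }, { 1, 2 }, { 1, 3 }, { 2, 3 }, Ω }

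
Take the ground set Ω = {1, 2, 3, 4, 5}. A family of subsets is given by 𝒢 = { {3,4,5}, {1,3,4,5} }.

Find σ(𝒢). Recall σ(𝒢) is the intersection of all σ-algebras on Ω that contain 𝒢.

Answer: σ(𝒢) = { {}, {1}, {2}, {1,2}, {3,4,5}, {1,3,4,5}, {2,3,4,5}, Ω }

Derivation:
Initial family (4 sets): { {}, {3,4,5}, {1,3,4,5}, Ω }.
Pass 1 (2 new):
  {2}  = {1,3,4,5}ᶜ
  {1,2}  = {3,4,5}ᶜ
  (now 6)
Pass 2. New:
  {2,3,4,5}  = {3,4,5} ∪ {2}
  (now 7)
Pass 3 (1 new):
  {1}  = {2,3,4,5}ᶜ
  (now 8)
Pass 4: already closed under ᶜ and ∪.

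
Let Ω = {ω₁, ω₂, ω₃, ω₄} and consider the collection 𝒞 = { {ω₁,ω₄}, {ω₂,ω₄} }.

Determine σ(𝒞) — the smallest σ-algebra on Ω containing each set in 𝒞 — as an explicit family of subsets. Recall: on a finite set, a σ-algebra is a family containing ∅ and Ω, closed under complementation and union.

|σ(𝒞)| = 16.  σ(𝒞) = { {}, {ω₁}, {ω₂}, {ω₃}, {ω₄}, {ω₁,ω₂}, {ω₁,ω₃}, {ω₁,ω₄}, {ω₂,ω₃}, {ω₂,ω₄}, {ω₃,ω₄}, {ω₁,ω₂,ω₃}, {ω₁,ω₂,ω₄}, {ω₁,ω₃,ω₄}, {ω₂,ω₃,ω₄}, Ω }

Working:
Start: 𝒞 ∪ {∅, Ω} = { {}, {ω₁,ω₄}, {ω₂,ω₄}, Ω }.
Iteration 1: 3 new —
  {ω₁,ω₃}  = ᶜ of {ω₂,ω₄}
  {ω₂,ω₃}  = ᶜ of {ω₁,ω₄}
  {ω₁,ω₂,ω₄}  = {ω₂,ω₄} ∪ {ω₁,ω₄}
Iteration 2: +4 →
  {ω₃}  = ᶜ of {ω₁,ω₂,ω₄}
  {ω₁,ω₂,ω₃}  = {ω₂,ω₃} ∪ {ω₁,ω₃}
  {ω₁,ω₃,ω₄}  = {ω₁,ω₄} ∪ {ω₁,ω₃}
  {ω₂,ω₃,ω₄}  = {ω₂,ω₃} ∪ {ω₂,ω₄}
Iteration 3. New:
  {ω₁}  = ᶜ of {ω₂,ω₃,ω₄}
  {ω₂}  = ᶜ of {ω₁,ω₃,ω₄}
  {ω₄}  = ᶜ of {ω₁,ω₂,ω₃}
Iteration 4 adds 2:
  {ω₁,ω₂}  = {ω₂} ∪ {ω₁}
  {ω₃,ω₄}  = {ω₃} ∪ {ω₄}
Iteration 5 adds nothing — fixpoint reached.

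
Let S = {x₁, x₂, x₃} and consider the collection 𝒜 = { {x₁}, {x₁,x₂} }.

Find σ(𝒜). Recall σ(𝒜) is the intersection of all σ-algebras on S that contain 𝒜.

Begin from { ∅, {x₁}, {x₁,x₂}, S } (that is, 𝒜 plus ∅ and S).
Iteration 1. New:
  {x₃}  = complement {x₁,x₂}
  {x₂,x₃}  = complement {x₁}
  [6 total]
Iteration 2. New:
  {x₁,x₃}  = {x₃} ∪ {x₁}
  [7 total]
Iteration 3: 1 new —
  {x₂}  = complement {x₁,x₃}
  [8 total]
Iteration 4: stable.

|σ(𝒜)| = 8.  σ(𝒜) = { ∅, {x₁}, {x₂}, {x₃}, {x₁,x₂}, {x₁,x₃}, {x₂,x₃}, S }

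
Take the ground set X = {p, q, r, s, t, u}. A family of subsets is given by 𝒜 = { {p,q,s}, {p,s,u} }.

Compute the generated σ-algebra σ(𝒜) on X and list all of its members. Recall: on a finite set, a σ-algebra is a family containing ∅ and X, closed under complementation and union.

Take S₀ = 𝒜 ∪ {∅, X} = { {}, {p,q,s}, {p,s,u}, X }.
Iteration 1: +3 →
  {q,r,t}  = ᶜ of {p,s,u}
  {r,t,u}  = ᶜ of {p,q,s}
  {p,q,s,u}  = {p,q,s} ∪ {p,s,u}
Iteration 2 (4 new):
  {r,t}  = ᶜ of {p,q,s,u}
  {q,r,t,u}  = {q,r,t} ∪ {r,t,u}
  {p,q,r,s,t}  = {q,r,t} ∪ {p,q,s}
  {p,r,s,t,u}  = {r,t,u} ∪ {p,s,u}
Iteration 3: 3 new —
  {q}  = ᶜ of {p,r,s,t,u}
  {u}  = ᶜ of {p,q,r,s,t}
  {p,s}  = ᶜ of {q,r,t,u}
Iteration 4: +2 →
  {q,u}  = {q} ∪ {u}
  {p,r,s,t}  = {p,s} ∪ {r,t}
Iteration 5 adds nothing — fixpoint reached.

Therefore σ(𝒜) = { {}, {q}, {u}, {p,s}, {q,u}, {r,t}, {p,q,s}, {p,s,u}, {q,r,t}, {r,t,u}, {p,q,s,u}, {p,r,s,t}, {q,r,t,u}, {p,q,r,s,t}, {p,r,s,t,u}, X } (|σ(𝒜)| = 16).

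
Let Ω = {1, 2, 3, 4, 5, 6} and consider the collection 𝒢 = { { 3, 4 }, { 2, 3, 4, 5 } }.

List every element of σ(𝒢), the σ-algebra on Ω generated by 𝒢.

σ(𝒢) = { {}, { 1, 6 }, { 2, 5 }, { 3, 4 }, { 1, 2, 5, 6 }, { 1, 3, 4, 6 }, { 2, 3, 4, 5 }, Ω }

Derivation:
Begin from { {}, { 3, 4 }, { 2, 3, 4, 5 }, Ω } (that is, 𝒢 plus ∅ and Ω).
Round 1: 2 new —
  { 1, 6 }  = { 2, 3, 4, 5 }ᶜ
  { 1, 2, 5, 6 }  = { 3, 4 }ᶜ
Round 2 (1 new):
  { 1, 3, 4, 6 }  = { 3, 4 } ∪ { 1, 6 }
Round 3: +1 →
  { 2, 5 }  = { 1, 3, 4, 6 }ᶜ
Round 4: stable.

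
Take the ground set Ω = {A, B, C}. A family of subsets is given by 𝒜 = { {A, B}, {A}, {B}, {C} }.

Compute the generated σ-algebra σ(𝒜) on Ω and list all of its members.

Start: 𝒜 ∪ {∅, Ω} = { {}, {A}, {B}, {C}, {A, B}, Ω }.
Iteration 1. New:
  {A, C}  = {B}ᶜ
  {B, C}  = {A}ᶜ
  |family| = 8
Iteration 2: stable.

|σ(𝒜)| = 8.  σ(𝒜) = { {}, {A}, {B}, {C}, {A, B}, {A, C}, {B, C}, Ω }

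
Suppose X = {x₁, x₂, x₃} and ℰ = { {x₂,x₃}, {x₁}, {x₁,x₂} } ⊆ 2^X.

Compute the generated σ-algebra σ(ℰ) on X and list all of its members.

Answer: σ(ℰ) = { {}, {x₁}, {x₂}, {x₃}, {x₁,x₂}, {x₁,x₃}, {x₂,x₃}, X }

Derivation:
Take S₀ = ℰ ∪ {∅, X} = { {}, {x₁}, {x₁,x₂}, {x₂,x₃}, X }.
Iteration 1: +1 →
  {x₃}  = complement {x₁,x₂}
Iteration 2 (1 new):
  {x₁,x₃}  = {x₃} ∪ {x₁}
Iteration 3. New:
  {x₂}  = complement {x₁,x₃}
Iteration 4: closed — nothing new.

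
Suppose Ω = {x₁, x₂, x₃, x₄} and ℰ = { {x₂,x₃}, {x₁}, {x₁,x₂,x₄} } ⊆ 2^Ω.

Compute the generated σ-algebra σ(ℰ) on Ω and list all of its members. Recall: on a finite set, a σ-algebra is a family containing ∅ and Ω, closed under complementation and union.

|σ(ℰ)| = 16.  σ(ℰ) = { {}, {x₁}, {x₂}, {x₃}, {x₄}, {x₁,x₂}, {x₁,x₃}, {x₁,x₄}, {x₂,x₃}, {x₂,x₄}, {x₃,x₄}, {x₁,x₂,x₃}, {x₁,x₂,x₄}, {x₁,x₃,x₄}, {x₂,x₃,x₄}, Ω }

Derivation:
Take S₀ = ℰ ∪ {∅, Ω} = { {}, {x₁}, {x₂,x₃}, {x₁,x₂,x₄}, Ω }.
Step 1: +4 →
  {x₃}  = Ω∖{x₁,x₂,x₄}
  {x₁,x₄}  = Ω∖{x₂,x₃}
  {x₁,x₂,x₃}  = {x₂,x₃} ∪ {x₁}
  {x₂,x₃,x₄}  = Ω∖{x₁}
  |family| = 9
Step 2: +3 →
  {x₄}  = Ω∖{x₁,x₂,x₃}
  {x₁,x₃}  = {x₃} ∪ {x₁}
  {x₁,x₃,x₄}  = {x₃} ∪ {x₁,x₄}
  |family| = 12
Step 3: +3 →
  {x₂}  = Ω∖{x₁,x₃,x₄}
  {x₂,x₄}  = Ω∖{x₁,x₃}
  {x₃,x₄}  = {x₃} ∪ {x₄}
  |family| = 15
Step 4: +1 →
  {x₁,x₂}  = Ω∖{x₃,x₄}
  |family| = 16
Step 5: closed — nothing new.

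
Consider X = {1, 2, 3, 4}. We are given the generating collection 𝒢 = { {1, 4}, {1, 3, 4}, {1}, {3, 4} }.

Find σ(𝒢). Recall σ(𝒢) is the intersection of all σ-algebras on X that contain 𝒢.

Start: 𝒢 ∪ {∅, X} = { ∅, {1}, {1, 4}, {3, 4}, {1, 3, 4}, X }.
Pass 1 adds 4:
  {2}  = {1, 3, 4}ᶜ
  {1, 2}  = {3, 4}ᶜ
  {2, 3}  = {1, 4}ᶜ
  {2, 3, 4}  = {1}ᶜ
  |family| = 10
Pass 2. New:
  {1, 2, 3}  = {1, 2} ∪ {2, 3}
  {1, 2, 4}  = {1, 2} ∪ {1, 4}
  |family| = 12
Pass 3: +2 →
  {3}  = {1, 2, 4}ᶜ
  {4}  = {1, 2, 3}ᶜ
  |family| = 14
Pass 4: +2 →
  {1, 3}  = {3} ∪ {1}
  {2, 4}  = {4} ∪ {2}
  |family| = 16
After Pass 5 the family is unchanged; done.

Therefore σ(𝒢) = { ∅, {1}, {2}, {3}, {4}, {1, 2}, {1, 3}, {1, 4}, {2, 3}, {2, 4}, {3, 4}, {1, 2, 3}, {1, 2, 4}, {1, 3, 4}, {2, 3, 4}, X } (|σ(𝒢)| = 16).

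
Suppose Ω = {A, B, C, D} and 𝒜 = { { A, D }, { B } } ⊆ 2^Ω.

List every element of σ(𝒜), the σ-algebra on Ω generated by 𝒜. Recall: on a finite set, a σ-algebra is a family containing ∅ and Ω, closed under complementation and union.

σ(𝒜) (8 sets): { ∅, { B }, { C }, { A, D }, { B, C }, { A, B, D }, { A, C, D }, Ω }

Trace:
Take S₀ = 𝒜 ∪ {∅, Ω} = { ∅, { B }, { A, D }, Ω }.
Iteration 1: +3 →
  { B, C }  = ᶜ of { A, D }
  { A, B, D }  = { B } ∪ { A, D }
  { A, C, D }  = ᶜ of { B }
Iteration 2: 1 new —
  { C }  = ᶜ of { A, B, D }
Iteration 3: already closed under ᶜ and ∪.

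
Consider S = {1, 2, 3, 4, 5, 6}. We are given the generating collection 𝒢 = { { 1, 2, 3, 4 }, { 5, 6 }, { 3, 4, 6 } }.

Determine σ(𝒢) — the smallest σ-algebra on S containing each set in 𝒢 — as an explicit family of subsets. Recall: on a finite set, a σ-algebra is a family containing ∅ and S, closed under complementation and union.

Seed the family with 𝒢 together with ∅ and S: { {}, { 5, 6 }, { 3, 4, 6 }, { 1, 2, 3, 4 }, S }.
Round 1: 3 new —
  { 1, 2, 5 }  = { 3, 4, 6 }ᶜ
  { 3, 4, 5, 6 }  = { 5, 6 } ∪ { 3, 4, 6 }
  { 1, 2, 3, 4, 6 }  = { 3, 4, 6 } ∪ { 1, 2, 3, 4 }
Round 2 (4 new):
  { 5 }  = { 1, 2, 3, 4, 6 }ᶜ
  { 1, 2 }  = { 3, 4, 5, 6 }ᶜ
  { 1, 2, 5, 6 }  = { 1, 2, 5 } ∪ { 5, 6 }
  { 1, 2, 3, 4, 5 }  = { 1, 2, 3, 4 } ∪ { 1, 2, 5 }
Round 3: +2 →
  { 6 }  = { 1, 2, 3, 4, 5 }ᶜ
  { 3, 4 }  = { 1, 2, 5, 6 }ᶜ
Round 4 adds 2:
  { 1, 2, 6 }  = { 1, 2 } ∪ { 6 }
  { 3, 4, 5 }  = { 3, 4 } ∪ { 5 }
Round 5 adds nothing — fixpoint reached.

Hence σ(𝒢) has 16 members: { {}, { 5 }, { 6 }, { 1, 2 }, { 3, 4 }, { 5, 6 }, { 1, 2, 5 }, { 1, 2, 6 }, { 3, 4, 5 }, { 3, 4, 6 }, { 1, 2, 3, 4 }, { 1, 2, 5, 6 }, { 3, 4, 5, 6 }, { 1, 2, 3, 4, 5 }, { 1, 2, 3, 4, 6 }, S }.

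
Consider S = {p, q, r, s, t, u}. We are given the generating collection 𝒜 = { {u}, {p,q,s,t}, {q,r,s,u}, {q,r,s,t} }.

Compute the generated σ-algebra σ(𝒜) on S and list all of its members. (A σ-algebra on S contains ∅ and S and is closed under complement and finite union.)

σ(𝒜) (32 sets): { {}, {p}, {r}, {t}, {u}, {p,r}, {p,t}, {p,u}, {q,s}, {r,t}, {r,u}, {t,u}, {p,q,s}, {p,r,t}, {p,r,u}, {p,t,u}, {q,r,s}, {q,s,t}, {q,s,u}, {r,t,u}, {p,q,r,s}, {p,q,s,t}, {p,q,s,u}, {p,r,t,u}, {q,r,s,t}, {q,r,s,u}, {q,s,t,u}, {p,q,r,s,t}, {p,q,r,s,u}, {p,q,s,t,u}, {q,r,s,t,u}, S }

Working:
Take S₀ = 𝒜 ∪ {∅, S} = { {}, {u}, {p,q,s,t}, {q,r,s,t}, {q,r,s,u}, S }.
Round 1: 6 new —
  {p,t}  = complement {q,r,s,u}
  {p,u}  = complement {q,r,s,t}
  {r,u}  = complement {p,q,s,t}
  {p,q,r,s,t}  = complement {u}
  {p,q,s,t,u}  = {p,q,s,t} ∪ {u}
  {q,r,s,t,u}  = {q,r,s,u} ∪ {q,r,s,t}
  |family| = 12
Round 2. New:
  {p}  = complement {q,r,s,t,u}
  {r}  = complement {p,q,s,t,u}
  {p,r,u}  = {p,u} ∪ {r,u}
  {p,t,u}  = {p,u} ∪ {p,t}
  {p,r,t,u}  = {r,u} ∪ {p,t}
  {p,q,r,s,u}  = {p,u} ∪ {q,r,s,u}
  |family| = 18
Round 3: +6 →
  {t}  = complement {p,q,r,s,u}
  {p,r}  = {r} ∪ {p}
  {q,s}  = complement {p,r,t,u}
  {p,r,t}  = {r} ∪ {p,t}
  {q,r,s}  = complement {p,t,u}
  {q,s,t}  = complement {p,r,u}
  |family| = 24
Round 4. New:
  {r,t}  = {t} ∪ {r}
  {t,u}  = {u} ∪ {t}
  {p,q,s}  = {q,s} ∪ {p}
  {q,s,u}  = complement {p,r,t}
  {r,t,u}  = {t} ∪ {r,u}
  {p,q,r,s}  = {q,r,s} ∪ {p,r}
  {p,q,s,u}  = {p,u} ∪ {q,s}
  {q,s,t,u}  = complement {p,r}
  |family| = 32
Round 5: stable.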